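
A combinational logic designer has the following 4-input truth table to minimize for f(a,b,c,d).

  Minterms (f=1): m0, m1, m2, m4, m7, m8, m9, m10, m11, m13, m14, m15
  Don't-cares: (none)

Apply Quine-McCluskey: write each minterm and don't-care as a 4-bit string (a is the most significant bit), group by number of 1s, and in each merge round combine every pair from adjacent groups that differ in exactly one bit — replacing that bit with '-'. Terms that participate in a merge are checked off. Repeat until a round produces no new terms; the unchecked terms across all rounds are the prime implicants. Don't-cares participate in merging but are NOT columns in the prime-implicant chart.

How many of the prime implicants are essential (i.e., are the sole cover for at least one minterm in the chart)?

Round 0: 0000✓ 0001✓ 0010✓ 0100✓ 0111✓ 1000✓ 1001✓ 1010✓ 1011✓ 1101✓ 1110✓ 1111✓
Round 1: -000✓ -001✓ -010✓ -111 0-00 00-0✓ 000-✓ 1-01✓ 1-10✓ 1-11✓ 10-0✓ 10-1✓ 100-✓ 101-✓ 11-1✓ 111-✓
Round 2: -0-0 -00- 1--1 1-1- 10--
PIs = {-0-0, -00-, -111, 0-00, 1--1, 1-1-, 10--}
Coverage chart:
  m0: -0-0,-00-,0-00
  m1: -00- ←essential
  m2: -0-0 ←essential
  m4: 0-00 ←essential
  m7: -111 ←essential
  m8: -0-0,-00-,10--
  m9: -00-,1--1,10--
  m10: -0-0,1-1-,10--
  m11: 1--1,1-1-,10--
  m13: 1--1 ←essential
  m14: 1-1- ←essential
  m15: -111,1--1,1-1-
Essential: -0-0, -00-, -111, 0-00, 1--1, 1-1-

6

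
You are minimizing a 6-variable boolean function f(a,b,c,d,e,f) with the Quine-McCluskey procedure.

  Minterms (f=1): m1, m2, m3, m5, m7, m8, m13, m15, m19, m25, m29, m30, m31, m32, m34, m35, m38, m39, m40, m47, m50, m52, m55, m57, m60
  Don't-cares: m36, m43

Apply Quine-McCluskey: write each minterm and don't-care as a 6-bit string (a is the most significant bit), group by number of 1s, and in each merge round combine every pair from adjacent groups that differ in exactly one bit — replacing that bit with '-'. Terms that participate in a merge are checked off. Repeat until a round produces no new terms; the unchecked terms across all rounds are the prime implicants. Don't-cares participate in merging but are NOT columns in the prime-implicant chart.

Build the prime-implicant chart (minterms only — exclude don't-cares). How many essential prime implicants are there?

[col 0] 000001*, 000010*, 000011*, 000101*, 000111*, 001000*, 001101*, 001111*, 010011*, 011001*, 011101*, 011110*, 011111*, 100000*, 100010*, 100011*, 100100*, 100110*, 100111*, 101000*, 101011*, 101111*, 110010*, 110100*, 110111*, 111001*, 111100*
[col 1] -00010*, -00011*, -00111*, -01000, -01111*, -11001, 0-0011, 0-1101*, 0-1111*, 00-101*, 00-111*, 000-01*, 000-11*, 0000-1*, 00001-*, 0001-1*, 0011-1*, 011-01, 0111-1*, 01111-, 1-0010, 1-0100, 1-0111, 10-000, 10-011*, 10-111*, 100-00*, 100-10*, 100-11*, 1000-0*, 10001-*, 1001-0*, 10011-*, 101-11*, 11-100
[col 2] -0-111, -00-11, -0001-, 0-11-1, 00-1-1, 000--1, 10--11, 100--0, 100-1-
Prime implicants: -0-111, -00-11, -0001-, -01000, -11001, 0-0011, 0-11-1, 00-1-1, 000--1, 011-01, 01111-, 1-0010, 1-0100, 1-0111, 10--11, 10-000, 100--0, 100-1-, 11-100
PI chart (minterm → PIs covering it):
  1 | 000--1  (sole → essential)
  2 | -0001-  (sole → essential)
  3 | -00-11,-0001-,0-0011,000--1
  5 | 00-1-1,000--1
  7 | -0-111,-00-11,00-1-1,000--1
  8 | -01000  (sole → essential)
  13 | 0-11-1,00-1-1
  15 | -0-111,0-11-1,00-1-1
  19 | 0-0011  (sole → essential)
  25 | -11001,011-01
  29 | 0-11-1,011-01
  30 | 01111-  (sole → essential)
  31 | 0-11-1,01111-
  32 | 10-000,100--0
  34 | -0001-,1-0010,100--0,100-1-
  35 | -00-11,-0001-,10--11,100-1-
  38 | 100--0,100-1-
  39 | -0-111,-00-11,1-0111,10--11,100-1-
  40 | -01000,10-000
  47 | -0-111,10--11
  50 | 1-0010  (sole → essential)
  52 | 1-0100,11-100
  55 | 1-0111  (sole → essential)
  57 | -11001  (sole → essential)
  60 | 11-100  (sole → essential)
Essential prime implicants: -0001-, -01000, -11001, 0-0011, 000--1, 01111-, 1-0010, 1-0111, 11-100

9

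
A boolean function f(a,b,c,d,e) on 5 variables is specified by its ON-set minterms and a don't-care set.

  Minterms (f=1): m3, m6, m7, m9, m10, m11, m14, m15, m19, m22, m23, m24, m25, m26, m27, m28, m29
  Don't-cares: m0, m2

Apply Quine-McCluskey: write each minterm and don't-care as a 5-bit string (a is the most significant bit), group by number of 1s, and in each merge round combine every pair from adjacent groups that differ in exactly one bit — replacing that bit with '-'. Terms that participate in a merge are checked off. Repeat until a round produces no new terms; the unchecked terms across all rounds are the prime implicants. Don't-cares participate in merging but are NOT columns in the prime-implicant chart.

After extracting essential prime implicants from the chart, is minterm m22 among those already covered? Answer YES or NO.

YES

Round 0: 00000✓ 00010✓ 00011✓ 00110✓ 00111✓ 01001✓ 01010✓ 01011✓ 01110✓ 01111✓ 10011✓ 10110✓ 10111✓ 11000✓ 11001✓ 11010✓ 11011✓ 11100✓ 11101✓
Round 1: -0011✓ -0110✓ -0111✓ -1001✓ -1010✓ -1011✓ 0-010✓ 0-011✓ 0-110✓ 0-111✓ 00-10✓ 00-11✓ 000-0 0001-✓ 0011-✓ 01-10✓ 01-11✓ 010-1✓ 0101-✓ 0111-✓ 1-011✓ 10-11✓ 1011-✓ 11-00✓ 11-01✓ 110-0✓ 110-1✓ 1100-✓ 1101-✓ 1110-✓
Round 2: --011 -0-11 -011- -10-1 -101- 0--10✓ 0--11✓ 0-01-✓ 0-11-✓ 00-1-✓ 01-1-✓ 11-0- 110--
Round 3: 0--1-
PIs = {--011, -0-11, -011-, -10-1, -101-, 0--1-, 000-0, 11-0-, 110--}
Coverage chart:
  m3: --011,-0-11,0--1-
  m6: -011-,0--1-
  m7: -0-11,-011-,0--1-
  m9: -10-1 ←essential
  m10: -101-,0--1-
  m11: --011,-10-1,-101-,0--1-
  m14: 0--1- ←essential
  m15: 0--1- ←essential
  m19: --011,-0-11
  m22: -011- ←essential
  m23: -0-11,-011-
  m24: 11-0-,110--
  m25: -10-1,11-0-,110--
  m26: -101-,110--
  m27: --011,-10-1,-101-,110--
  m28: 11-0- ←essential
  m29: 11-0- ←essential
Essential: -011-, -10-1, 0--1-, 11-0-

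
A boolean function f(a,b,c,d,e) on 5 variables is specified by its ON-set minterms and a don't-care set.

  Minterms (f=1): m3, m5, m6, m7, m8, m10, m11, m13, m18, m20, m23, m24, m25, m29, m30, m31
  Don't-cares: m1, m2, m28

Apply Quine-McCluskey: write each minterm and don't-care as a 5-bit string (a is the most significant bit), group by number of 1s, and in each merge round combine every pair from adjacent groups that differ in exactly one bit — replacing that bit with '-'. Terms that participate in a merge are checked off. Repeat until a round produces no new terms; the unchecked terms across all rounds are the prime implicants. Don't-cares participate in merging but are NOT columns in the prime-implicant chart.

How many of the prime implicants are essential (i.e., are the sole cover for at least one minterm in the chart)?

Round 0: 00001✓ 00010✓ 00011✓ 00101✓ 00110✓ 00111✓ 01000✓ 01010✓ 01011✓ 01101✓ 10010✓ 10100✓ 10111✓ 11000✓ 11001✓ 11100✓ 11101✓ 11110✓ 11111✓
Round 1: -0010 -0111 -1000 -1101 0-010✓ 0-011✓ 0-101 00-01✓ 00-10✓ 00-11✓ 000-1✓ 0001-✓ 001-1✓ 0011-✓ 010-0 0101-✓ 1-100 1-111 11-00✓ 11-01✓ 1100-✓ 111-0✓ 111-1✓ 1110-✓ 1111-✓
Round 2: 0-01- 00--1 00-1- 11-0- 111--
PIs = {-0010, -0111, -1000, -1101, 0-01-, 0-101, 00--1, 00-1-, 010-0, 1-100, 1-111, 11-0-, 111--}
Coverage chart:
  m3: 0-01-,00--1,00-1-
  m5: 0-101,00--1
  m6: 00-1- ←essential
  m7: -0111,00--1,00-1-
  m8: -1000,010-0
  m10: 0-01-,010-0
  m11: 0-01- ←essential
  m13: -1101,0-101
  m18: -0010 ←essential
  m20: 1-100 ←essential
  m23: -0111,1-111
  m24: -1000,11-0-
  m25: 11-0- ←essential
  m29: -1101,11-0-,111--
  m30: 111-- ←essential
  m31: 1-111,111--
Essential: -0010, 0-01-, 00-1-, 1-100, 11-0-, 111--

6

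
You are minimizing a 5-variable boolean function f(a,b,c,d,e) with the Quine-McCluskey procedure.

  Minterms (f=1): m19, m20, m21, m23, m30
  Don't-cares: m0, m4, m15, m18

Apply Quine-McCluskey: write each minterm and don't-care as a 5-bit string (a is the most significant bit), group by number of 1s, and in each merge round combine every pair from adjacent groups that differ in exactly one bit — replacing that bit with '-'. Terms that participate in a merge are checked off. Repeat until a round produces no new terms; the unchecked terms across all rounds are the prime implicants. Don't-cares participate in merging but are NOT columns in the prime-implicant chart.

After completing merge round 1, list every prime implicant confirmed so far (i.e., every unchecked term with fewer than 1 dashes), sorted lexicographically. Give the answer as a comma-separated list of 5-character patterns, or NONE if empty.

01111, 11110

Round 0: 00000✓ 00100✓ 01111 10010✓ 10011✓ 10100✓ 10101✓ 10111✓ 11110
Round 1: -0100 00-00 10-11 1001- 101-1 1010-
PIs = {-0100, 00-00, 01111, 10-11, 1001-, 101-1, 1010-, 11110}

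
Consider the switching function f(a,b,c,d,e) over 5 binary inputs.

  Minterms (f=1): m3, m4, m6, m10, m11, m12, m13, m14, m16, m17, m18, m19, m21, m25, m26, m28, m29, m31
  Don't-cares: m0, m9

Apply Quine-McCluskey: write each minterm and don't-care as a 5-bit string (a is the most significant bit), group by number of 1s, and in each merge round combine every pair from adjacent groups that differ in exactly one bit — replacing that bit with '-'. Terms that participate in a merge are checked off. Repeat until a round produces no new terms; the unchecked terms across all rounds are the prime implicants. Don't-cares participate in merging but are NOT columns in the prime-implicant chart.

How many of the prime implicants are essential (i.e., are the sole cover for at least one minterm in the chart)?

Round 0: 00000✓ 00011✓ 00100✓ 00110✓ 01001✓ 01010✓ 01011✓ 01100✓ 01101✓ 01110✓ 10000✓ 10001✓ 10010✓ 10011✓ 10101✓ 11001✓ 11010✓ 11100✓ 11101✓ 11111✓
Round 1: -0000 -0011 -1001✓ -1010 -1100✓ -1101✓ 0-011 0-100✓ 0-110✓ 00-00 001-0✓ 01-01✓ 01-10 010-1 0101- 011-0✓ 0110-✓ 1-001✓ 1-010 1-101✓ 10-01✓ 100-0✓ 100-1✓ 1000-✓ 1001-✓ 11-01✓ 111-1 1110-✓
Round 2: -1-01 -110- 0-1-0 1--01 100--
PIs = {-0000, -0011, -1-01, -1010, -110-, 0-011, 0-1-0, 00-00, 01-10, 010-1, 0101-, 1--01, 1-010, 100--, 111-1}
Coverage chart:
  m3: -0011,0-011
  m4: 0-1-0,00-00
  m6: 0-1-0 ←essential
  m10: -1010,01-10,0101-
  m11: 0-011,010-1,0101-
  m12: -110-,0-1-0
  m13: -1-01,-110-
  m14: 0-1-0,01-10
  m16: -0000,100--
  m17: 1--01,100--
  m18: 1-010,100--
  m19: -0011,100--
  m21: 1--01 ←essential
  m25: -1-01,1--01
  m26: -1010,1-010
  m28: -110- ←essential
  m29: -1-01,-110-,1--01,111-1
  m31: 111-1 ←essential
Essential: -110-, 0-1-0, 1--01, 111-1

4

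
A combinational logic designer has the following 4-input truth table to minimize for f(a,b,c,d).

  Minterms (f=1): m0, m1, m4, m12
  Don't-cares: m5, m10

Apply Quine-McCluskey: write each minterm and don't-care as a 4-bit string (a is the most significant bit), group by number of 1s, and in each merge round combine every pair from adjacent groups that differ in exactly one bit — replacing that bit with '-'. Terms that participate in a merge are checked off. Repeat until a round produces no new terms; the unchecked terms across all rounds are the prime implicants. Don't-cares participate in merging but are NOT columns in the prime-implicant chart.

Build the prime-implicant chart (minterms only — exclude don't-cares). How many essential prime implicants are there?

size-2^0 implicants → 0000(✓)  0001(✓)  0100(✓)  0101(✓)  1010  1100(✓)
size-2^1 implicants → -100  0-00(✓)  0-01(✓)  000-(✓)  010-(✓)
size-2^2 implicants → 0-0-
Unchecked terms (primes): -100, 0-0-, 1010
Minterm coverage:
  m0 ⊆ 0-0- [E]
  m1 ⊆ 0-0- [E]
  m4 ⊆ -100,0-0-
  m12 ⊆ -100 [E]
E = {-100, 0-0-}

2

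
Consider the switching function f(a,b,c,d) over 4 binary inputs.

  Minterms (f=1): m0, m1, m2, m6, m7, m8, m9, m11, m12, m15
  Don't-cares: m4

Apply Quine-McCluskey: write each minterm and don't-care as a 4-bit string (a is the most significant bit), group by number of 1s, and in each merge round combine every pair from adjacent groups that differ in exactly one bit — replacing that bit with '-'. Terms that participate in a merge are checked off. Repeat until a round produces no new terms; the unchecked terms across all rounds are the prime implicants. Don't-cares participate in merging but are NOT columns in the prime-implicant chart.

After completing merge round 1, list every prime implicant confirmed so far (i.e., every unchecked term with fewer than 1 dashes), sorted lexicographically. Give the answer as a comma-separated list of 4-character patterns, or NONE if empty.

NONE

[col 0] 0000*, 0001*, 0010*, 0100*, 0110*, 0111*, 1000*, 1001*, 1011*, 1100*, 1111*
[col 1] -000*, -001*, -100*, -111, 0-00*, 0-10*, 00-0*, 000-*, 01-0*, 011-, 1-00*, 1-11, 10-1, 100-*
[col 2] --00, -00-, 0--0
Prime implicants: --00, -00-, -111, 0--0, 011-, 1-11, 10-1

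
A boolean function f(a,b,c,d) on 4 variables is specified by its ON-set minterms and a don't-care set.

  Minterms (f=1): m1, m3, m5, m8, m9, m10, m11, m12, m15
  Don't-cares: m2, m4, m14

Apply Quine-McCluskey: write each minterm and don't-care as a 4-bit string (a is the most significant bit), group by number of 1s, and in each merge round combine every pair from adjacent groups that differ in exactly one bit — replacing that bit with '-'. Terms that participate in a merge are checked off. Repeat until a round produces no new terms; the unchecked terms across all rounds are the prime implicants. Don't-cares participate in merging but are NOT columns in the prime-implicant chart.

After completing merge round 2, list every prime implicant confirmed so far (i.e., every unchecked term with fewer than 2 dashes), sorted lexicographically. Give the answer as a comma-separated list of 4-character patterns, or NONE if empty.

-100, 0-01, 010-

Round 0: 0001✓ 0010✓ 0011✓ 0100✓ 0101✓ 1000✓ 1001✓ 1010✓ 1011✓ 1100✓ 1110✓ 1111✓
Round 1: -001✓ -010✓ -011✓ -100 0-01 00-1✓ 001-✓ 010- 1-00✓ 1-10✓ 1-11✓ 10-0✓ 10-1✓ 100-✓ 101-✓ 11-0✓ 111-✓
Round 2: -0-1 -01- 1--0 1-1- 10--
PIs = {-0-1, -01-, -100, 0-01, 010-, 1--0, 1-1-, 10--}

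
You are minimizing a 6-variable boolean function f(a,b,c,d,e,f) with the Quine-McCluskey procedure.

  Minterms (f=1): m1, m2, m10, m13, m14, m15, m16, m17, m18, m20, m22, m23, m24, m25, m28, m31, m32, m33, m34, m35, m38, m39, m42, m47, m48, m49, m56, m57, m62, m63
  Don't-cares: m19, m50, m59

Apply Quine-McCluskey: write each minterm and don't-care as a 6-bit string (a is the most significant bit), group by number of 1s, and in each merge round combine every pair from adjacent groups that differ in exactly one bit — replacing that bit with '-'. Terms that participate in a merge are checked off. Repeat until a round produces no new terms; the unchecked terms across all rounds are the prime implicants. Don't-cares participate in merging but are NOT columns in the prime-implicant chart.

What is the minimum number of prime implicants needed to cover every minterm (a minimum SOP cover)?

size-2^0 implicants → 000001(✓)  000010(✓)  001010(✓)  001101(✓)  001110(✓)  001111(✓)  010000(✓)  010001(✓)  010010(✓)  010011(✓)  010100(✓)  010110(✓)  010111(✓)  011000(✓)  011001(✓)  011100(✓)  011111(✓)  100000(✓)  100001(✓)  100010(✓)  100011(✓)  100110(✓)  100111(✓)  101010(✓)  101111(✓)  110000(✓)  110001(✓)  110010(✓)  111000(✓)  111001(✓)  111011(✓)  111110(✓)  111111(✓)
size-2^1 implicants → -00001(✓)  -00010(✓)  -01010(✓)  -01111(✓)  -10000(✓)  -10001(✓)  -10010(✓)  -11000(✓)  -11001(✓)  -11111(✓)  0-0001(✓)  0-0010(✓)  0-1111(✓)  00-010(✓)  001-10  0011-1  00111-  01-000(✓)  01-001(✓)  01-100(✓)  01-111  010-00(✓)  010-10(✓)  010-11(✓)  0100-0(✓)  0100-1(✓)  01000-(✓)  01001-(✓)  0101-0(✓)  01011-(✓)  011-00(✓)  01100-(✓)  1-0000(✓)  1-0001(✓)  1-0010(✓)  1-1111(✓)  10-010(✓)  10-111  100-10(✓)  100-11(✓)  1000-0(✓)  1000-1(✓)  10000-(✓)  10001-(✓)  10011-(✓)  11-000(✓)  11-001(✓)  1100-0(✓)  11000-(✓)  111-11  1110-1  11100-(✓)  11111-
size-2^2 implicants → --0001  --0010  --1111  -0-010  -1-000(✓)  -1-001(✓)  -100-0  -1000-(✓)  -1100-(✓)  01--00  01-00-(✓)  010--0  010-1-  0100--  1-00-0  1-000-  100-1-  1000--  11-00-(✓)
size-2^3 implicants → -1-00-
Unchecked terms (primes): --0001, --0010, --1111, -0-010, -1-00-, -100-0, 001-10, 0011-1, 00111-, 01--00, 01-111, 010--0, 010-1-, 0100--, 1-00-0, 1-000-, 10-111, 100-1-, 1000--, 111-11, 1110-1, 11111-
Minterm coverage:
  m1 ⊆ --0001 [E]
  m2 ⊆ --0010,-0-010
  m10 ⊆ -0-010,001-10
  m13 ⊆ 0011-1 [E]
  m14 ⊆ 001-10,00111-
  m15 ⊆ --1111,0011-1,00111-
  m16 ⊆ -1-00-,-100-0,01--00,010--0,0100--
  m17 ⊆ --0001,-1-00-,0100--
  m18 ⊆ --0010,-100-0,010--0,010-1-,0100--
  m20 ⊆ 01--00,010--0
  m22 ⊆ 010--0,010-1-
  m23 ⊆ 01-111,010-1-
  m24 ⊆ -1-00-,01--00
  m25 ⊆ -1-00- [E]
  m28 ⊆ 01--00 [E]
  m31 ⊆ --1111,01-111
  m32 ⊆ 1-00-0,1-000-,1000--
  m33 ⊆ --0001,1-000-,1000--
  m34 ⊆ --0010,-0-010,1-00-0,100-1-,1000--
  m35 ⊆ 100-1-,1000--
  m38 ⊆ 100-1- [E]
  m39 ⊆ 10-111,100-1-
  m42 ⊆ -0-010 [E]
  m47 ⊆ --1111,10-111
  m48 ⊆ -1-00-,-100-0,1-00-0,1-000-
  m49 ⊆ --0001,-1-00-,1-000-
  m56 ⊆ -1-00- [E]
  m57 ⊆ -1-00-,1110-1
  m62 ⊆ 11111- [E]
  m63 ⊆ --1111,111-11,11111-
E = {--0001, -0-010, -1-00-, 0011-1, 01--00, 100-1-, 11111-}
Petrick residual → --1111, 001-10, 010-1-, 1-00-0
Cover = c'd'e'f + cdef + b'd'ef' + bd'e' + a'b'cef' + a'b'cdf + a'be'f' + a'bc'e + ac'd'f' + ab'c'e + abcde  |cover|=11

11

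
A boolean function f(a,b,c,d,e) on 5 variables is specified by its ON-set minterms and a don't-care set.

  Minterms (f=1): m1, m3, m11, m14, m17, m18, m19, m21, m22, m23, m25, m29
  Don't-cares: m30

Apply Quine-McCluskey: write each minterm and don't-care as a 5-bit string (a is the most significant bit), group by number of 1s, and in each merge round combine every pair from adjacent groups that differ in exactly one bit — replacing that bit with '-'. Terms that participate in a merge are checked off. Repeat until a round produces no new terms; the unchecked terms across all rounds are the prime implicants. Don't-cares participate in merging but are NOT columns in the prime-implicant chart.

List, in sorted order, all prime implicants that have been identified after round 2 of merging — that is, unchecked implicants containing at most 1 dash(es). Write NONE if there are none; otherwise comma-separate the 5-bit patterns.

[col 0] 00001*, 00011*, 01011*, 01110*, 10001*, 10010*, 10011*, 10101*, 10110*, 10111*, 11001*, 11101*, 11110*
[col 1] -0001*, -0011*, -1110, 0-011, 000-1*, 1-001*, 1-101*, 1-110, 10-01*, 10-10*, 10-11*, 100-1*, 1001-*, 101-1*, 1011-*, 11-01*
[col 2] -00-1, 1--01, 10--1, 10-1-
Prime implicants: -00-1, -1110, 0-011, 1--01, 1-110, 10--1, 10-1-

-1110, 0-011, 1-110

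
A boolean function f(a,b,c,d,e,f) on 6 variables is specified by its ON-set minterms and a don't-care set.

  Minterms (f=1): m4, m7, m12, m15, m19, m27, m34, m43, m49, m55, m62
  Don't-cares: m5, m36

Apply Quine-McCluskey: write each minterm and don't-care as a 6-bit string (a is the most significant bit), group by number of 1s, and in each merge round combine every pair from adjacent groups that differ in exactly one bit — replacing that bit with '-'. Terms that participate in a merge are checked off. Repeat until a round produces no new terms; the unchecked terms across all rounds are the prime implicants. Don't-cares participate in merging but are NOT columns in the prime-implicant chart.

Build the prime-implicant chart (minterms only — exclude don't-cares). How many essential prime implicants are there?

[col 0] 000100*, 000101*, 000111*, 001100*, 001111*, 010011*, 011011*, 100010, 100100*, 101011, 110001, 110111, 111110
[col 1] -00100, 00-100, 00-111, 0001-1, 00010-, 01-011
Prime implicants: -00100, 00-100, 00-111, 0001-1, 00010-, 01-011, 100010, 101011, 110001, 110111, 111110
PI chart (minterm → PIs covering it):
  4 | -00100,00-100,00010-
  7 | 00-111,0001-1
  12 | 00-100  (sole → essential)
  15 | 00-111  (sole → essential)
  19 | 01-011  (sole → essential)
  27 | 01-011  (sole → essential)
  34 | 100010  (sole → essential)
  43 | 101011  (sole → essential)
  49 | 110001  (sole → essential)
  55 | 110111  (sole → essential)
  62 | 111110  (sole → essential)
Essential prime implicants: 00-100, 00-111, 01-011, 100010, 101011, 110001, 110111, 111110

8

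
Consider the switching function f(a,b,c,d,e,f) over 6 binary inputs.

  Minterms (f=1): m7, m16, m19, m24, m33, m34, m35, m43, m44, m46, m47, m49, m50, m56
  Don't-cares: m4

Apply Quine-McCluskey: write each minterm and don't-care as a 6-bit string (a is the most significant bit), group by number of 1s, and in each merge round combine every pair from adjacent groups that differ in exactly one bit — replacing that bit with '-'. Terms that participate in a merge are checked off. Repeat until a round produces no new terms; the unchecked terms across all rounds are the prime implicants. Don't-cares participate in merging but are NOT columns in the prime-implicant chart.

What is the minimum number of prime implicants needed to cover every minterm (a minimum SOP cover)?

Round 0: 000100 000111 010000✓ 010011 011000✓ 100001✓ 100010✓ 100011✓ 101011✓ 101100✓ 101110✓ 101111✓ 110001✓ 110010✓ 111000✓
Round 1: -11000 01-000 1-0001 1-0010 10-011 1000-1 10001- 101-11 1011-0 10111-
PIs = {-11000, 000100, 000111, 01-000, 010011, 1-0001, 1-0010, 10-011, 1000-1, 10001-, 101-11, 1011-0, 10111-}
Coverage chart:
  m7: 000111 ←essential
  m16: 01-000 ←essential
  m19: 010011 ←essential
  m24: -11000,01-000
  m33: 1-0001,1000-1
  m34: 1-0010,10001-
  m35: 10-011,1000-1,10001-
  m43: 10-011,101-11
  m44: 1011-0 ←essential
  m46: 1011-0,10111-
  m47: 101-11,10111-
  m49: 1-0001 ←essential
  m50: 1-0010 ←essential
  m56: -11000 ←essential
Essential: -11000, 000111, 01-000, 010011, 1-0001, 1-0010, 1011-0
Petrick residual → 10-011, 101-11
Min cover (9 terms): bcd'e'f' + a'b'c'def + a'bd'e'f' + a'bc'd'ef + ac'd'e'f + ac'd'ef' + ab'd'ef + ab'cef + ab'cdf'

9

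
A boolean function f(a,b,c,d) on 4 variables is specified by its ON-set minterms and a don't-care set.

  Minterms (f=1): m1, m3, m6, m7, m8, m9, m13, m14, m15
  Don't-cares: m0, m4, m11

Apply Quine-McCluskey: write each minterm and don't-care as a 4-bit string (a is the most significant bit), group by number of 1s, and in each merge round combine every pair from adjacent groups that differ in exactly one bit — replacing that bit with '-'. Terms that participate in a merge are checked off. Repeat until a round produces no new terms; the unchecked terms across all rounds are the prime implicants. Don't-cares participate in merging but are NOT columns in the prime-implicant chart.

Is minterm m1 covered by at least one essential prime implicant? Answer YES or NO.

YES

Round 0: 0000✓ 0001✓ 0011✓ 0100✓ 0110✓ 0111✓ 1000✓ 1001✓ 1011✓ 1101✓ 1110✓ 1111✓
Round 1: -000✓ -001✓ -011✓ -110✓ -111✓ 0-00 0-11✓ 00-1✓ 000-✓ 01-0 011-✓ 1-01✓ 1-11✓ 10-1✓ 100-✓ 11-1✓ 111-✓
Round 2: --11 -0-1 -00- -11- 1--1
PIs = {--11, -0-1, -00-, -11-, 0-00, 01-0, 1--1}
Coverage chart:
  m1: -0-1,-00-
  m3: --11,-0-1
  m6: -11-,01-0
  m7: --11,-11-
  m8: -00- ←essential
  m9: -0-1,-00-,1--1
  m13: 1--1 ←essential
  m14: -11- ←essential
  m15: --11,-11-,1--1
Essential: -00-, -11-, 1--1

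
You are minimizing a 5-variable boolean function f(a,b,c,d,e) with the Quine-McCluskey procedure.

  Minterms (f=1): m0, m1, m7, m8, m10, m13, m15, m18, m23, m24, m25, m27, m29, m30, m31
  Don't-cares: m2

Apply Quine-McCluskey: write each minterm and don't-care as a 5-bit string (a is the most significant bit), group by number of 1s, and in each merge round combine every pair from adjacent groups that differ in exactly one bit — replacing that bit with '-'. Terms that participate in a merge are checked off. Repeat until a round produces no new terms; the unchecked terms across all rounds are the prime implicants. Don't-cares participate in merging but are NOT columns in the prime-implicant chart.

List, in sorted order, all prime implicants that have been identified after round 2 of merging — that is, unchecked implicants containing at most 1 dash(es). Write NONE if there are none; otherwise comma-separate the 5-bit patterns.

-0010, -1000, 0000-, 1100-, 1111-

Round 0: 00000✓ 00001✓ 00010✓ 00111✓ 01000✓ 01010✓ 01101✓ 01111✓ 10010✓ 10111✓ 11000✓ 11001✓ 11011✓ 11101✓ 11110✓ 11111✓
Round 1: -0010 -0111✓ -1000 -1101✓ -1111✓ 0-000✓ 0-010✓ 0-111✓ 000-0✓ 0000- 010-0✓ 011-1✓ 1-111✓ 11-01✓ 11-11✓ 110-1✓ 1100- 111-1✓ 1111-
Round 2: --111 -11-1 0-0-0 11--1
PIs = {--111, -0010, -1000, -11-1, 0-0-0, 0000-, 11--1, 1100-, 1111-}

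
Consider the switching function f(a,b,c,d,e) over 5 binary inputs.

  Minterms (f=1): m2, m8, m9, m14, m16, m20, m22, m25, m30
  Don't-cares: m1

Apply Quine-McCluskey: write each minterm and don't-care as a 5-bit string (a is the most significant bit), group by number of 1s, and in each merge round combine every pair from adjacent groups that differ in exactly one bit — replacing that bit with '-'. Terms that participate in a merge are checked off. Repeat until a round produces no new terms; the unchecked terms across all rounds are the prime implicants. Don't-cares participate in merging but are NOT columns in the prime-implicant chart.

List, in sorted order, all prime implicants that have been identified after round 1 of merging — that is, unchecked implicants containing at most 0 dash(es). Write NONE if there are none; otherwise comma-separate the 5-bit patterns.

00010

size-2^0 implicants → 00001(✓)  00010  01000(✓)  01001(✓)  01110(✓)  10000(✓)  10100(✓)  10110(✓)  11001(✓)  11110(✓)
size-2^1 implicants → -1001  -1110  0-001  0100-  1-110  10-00  101-0
Unchecked terms (primes): -1001, -1110, 0-001, 00010, 0100-, 1-110, 10-00, 101-0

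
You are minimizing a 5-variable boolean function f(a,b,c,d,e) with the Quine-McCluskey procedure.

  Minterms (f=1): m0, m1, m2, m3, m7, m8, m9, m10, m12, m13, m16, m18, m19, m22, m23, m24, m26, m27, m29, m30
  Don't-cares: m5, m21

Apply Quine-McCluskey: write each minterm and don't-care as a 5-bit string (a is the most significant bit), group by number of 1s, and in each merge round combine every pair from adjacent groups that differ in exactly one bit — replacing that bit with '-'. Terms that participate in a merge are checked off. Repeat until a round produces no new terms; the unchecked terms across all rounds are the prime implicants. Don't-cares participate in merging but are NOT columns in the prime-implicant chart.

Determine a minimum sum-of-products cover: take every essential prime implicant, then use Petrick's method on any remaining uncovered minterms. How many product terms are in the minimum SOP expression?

size-2^0 implicants → 00000(✓)  00001(✓)  00010(✓)  00011(✓)  00101(✓)  00111(✓)  01000(✓)  01001(✓)  01010(✓)  01100(✓)  01101(✓)  10000(✓)  10010(✓)  10011(✓)  10101(✓)  10110(✓)  10111(✓)  11000(✓)  11010(✓)  11011(✓)  11101(✓)  11110(✓)
size-2^1 implicants → -0000(✓)  -0010(✓)  -0011(✓)  -0101(✓)  -0111(✓)  -1000(✓)  -1010(✓)  -1101(✓)  0-000(✓)  0-001(✓)  0-010(✓)  0-101(✓)  00-01(✓)  00-11(✓)  000-0(✓)  000-1(✓)  0000-(✓)  0001-(✓)  001-1(✓)  01-00(✓)  01-01(✓)  010-0(✓)  0100-(✓)  0110-(✓)  1-000(✓)  1-010(✓)  1-011(✓)  1-101(✓)  1-110(✓)  10-10(✓)  10-11(✓)  100-0(✓)  1001-(✓)  101-1(✓)  1011-(✓)  11-10(✓)  110-0(✓)  1101-(✓)
size-2^2 implicants → --000(✓)  --010(✓)  --101  -0-11  -00-0(✓)  -001-  -01-1  -10-0(✓)  0--01  0-0-0(✓)  0-00-  00--1  000--  01-0-  1--10  1-0-0(✓)  1-01-  10-1-
size-2^3 implicants → --0-0
Unchecked terms (primes): --0-0, --101, -0-11, -001-, -01-1, 0--01, 0-00-, 00--1, 000--, 01-0-, 1--10, 1-01-, 10-1-
Minterm coverage:
  m0 ⊆ --0-0,0-00-,000--
  m1 ⊆ 0--01,0-00-,00--1,000--
  m2 ⊆ --0-0,-001-,000--
  m3 ⊆ -0-11,-001-,00--1,000--
  m7 ⊆ -0-11,-01-1,00--1
  m8 ⊆ --0-0,0-00-,01-0-
  m9 ⊆ 0--01,0-00-,01-0-
  m10 ⊆ --0-0 [E]
  m12 ⊆ 01-0- [E]
  m13 ⊆ --101,0--01,01-0-
  m16 ⊆ --0-0 [E]
  m18 ⊆ --0-0,-001-,1--10,1-01-,10-1-
  m19 ⊆ -0-11,-001-,1-01-,10-1-
  m22 ⊆ 1--10,10-1-
  m23 ⊆ -0-11,-01-1,10-1-
  m24 ⊆ --0-0 [E]
  m26 ⊆ --0-0,1--10,1-01-
  m27 ⊆ 1-01- [E]
  m29 ⊆ --101 [E]
  m30 ⊆ 1--10 [E]
E = {--0-0, --101, 01-0-, 1--10, 1-01-}
Petrick residual → -0-11, 0--01
Cover = c'e' + cd'e + b'de + a'd'e + a'bd' + ade' + ac'd  |cover|=7

7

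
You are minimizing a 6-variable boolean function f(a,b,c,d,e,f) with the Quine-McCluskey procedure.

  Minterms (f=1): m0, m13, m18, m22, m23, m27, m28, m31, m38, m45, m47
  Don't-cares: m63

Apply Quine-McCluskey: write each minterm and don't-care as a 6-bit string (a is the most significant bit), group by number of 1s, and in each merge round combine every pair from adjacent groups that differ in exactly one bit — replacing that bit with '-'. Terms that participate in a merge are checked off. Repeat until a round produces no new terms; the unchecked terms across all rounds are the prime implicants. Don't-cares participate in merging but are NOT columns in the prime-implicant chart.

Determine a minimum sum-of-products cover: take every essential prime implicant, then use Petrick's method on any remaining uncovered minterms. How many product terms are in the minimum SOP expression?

[col 0] 000000, 001101*, 010010*, 010110*, 010111*, 011011*, 011100, 011111*, 100110, 101101*, 101111*, 111111*
[col 1] -01101, -11111, 01-111, 010-10, 01011-, 011-11, 1-1111, 1011-1
Prime implicants: -01101, -11111, 000000, 01-111, 010-10, 01011-, 011-11, 011100, 1-1111, 100110, 1011-1
PI chart (minterm → PIs covering it):
  0 | 000000  (sole → essential)
  13 | -01101  (sole → essential)
  18 | 010-10  (sole → essential)
  22 | 010-10,01011-
  23 | 01-111,01011-
  27 | 011-11  (sole → essential)
  28 | 011100  (sole → essential)
  31 | -11111,01-111,011-11
  38 | 100110  (sole → essential)
  45 | -01101,1011-1
  47 | 1-1111,1011-1
Essential prime implicants: -01101, 000000, 010-10, 011-11, 011100, 100110
Petrick residual → 01-111, 1-1111
Minimum SOP uses 8 PIs: b'cde'f + a'b'c'd'e'f' + a'bdef + a'bc'ef' + a'bcef + a'bcde'f' + acdef + ab'c'def'

8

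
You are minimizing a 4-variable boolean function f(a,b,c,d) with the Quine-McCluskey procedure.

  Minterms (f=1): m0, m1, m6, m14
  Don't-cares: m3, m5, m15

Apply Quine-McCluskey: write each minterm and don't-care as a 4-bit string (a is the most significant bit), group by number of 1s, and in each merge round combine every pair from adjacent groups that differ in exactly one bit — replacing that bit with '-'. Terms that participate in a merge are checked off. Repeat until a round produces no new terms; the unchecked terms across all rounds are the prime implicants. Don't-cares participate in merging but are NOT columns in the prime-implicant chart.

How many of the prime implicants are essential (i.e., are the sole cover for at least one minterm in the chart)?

Round 0: 0000✓ 0001✓ 0011✓ 0101✓ 0110✓ 1110✓ 1111✓
Round 1: -110 0-01 00-1 000- 111-
PIs = {-110, 0-01, 00-1, 000-, 111-}
Coverage chart:
  m0: 000- ←essential
  m1: 0-01,00-1,000-
  m6: -110 ←essential
  m14: -110,111-
Essential: -110, 000-

2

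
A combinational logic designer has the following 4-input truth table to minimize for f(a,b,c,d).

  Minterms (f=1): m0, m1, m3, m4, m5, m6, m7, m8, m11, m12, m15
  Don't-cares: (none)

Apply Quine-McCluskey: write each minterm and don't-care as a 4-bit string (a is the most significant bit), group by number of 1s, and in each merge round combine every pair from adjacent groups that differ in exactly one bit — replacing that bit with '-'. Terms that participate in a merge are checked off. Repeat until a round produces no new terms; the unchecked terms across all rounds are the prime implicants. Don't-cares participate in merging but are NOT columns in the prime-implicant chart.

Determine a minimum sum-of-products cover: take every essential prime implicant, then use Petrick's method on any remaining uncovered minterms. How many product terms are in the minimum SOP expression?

[col 0] 0000*, 0001*, 0011*, 0100*, 0101*, 0110*, 0111*, 1000*, 1011*, 1100*, 1111*
[col 1] -000*, -011*, -100*, -111*, 0-00*, 0-01*, 0-11*, 00-1*, 000-*, 01-0*, 01-1*, 010-*, 011-*, 1-00*, 1-11*
[col 2] --00, --11, 0--1, 0-0-, 01--
Prime implicants: --00, --11, 0--1, 0-0-, 01--
PI chart (minterm → PIs covering it):
  0 | --00,0-0-
  1 | 0--1,0-0-
  3 | --11,0--1
  4 | --00,0-0-,01--
  5 | 0--1,0-0-,01--
  6 | 01--  (sole → essential)
  7 | --11,0--1,01--
  8 | --00  (sole → essential)
  11 | --11  (sole → essential)
  12 | --00  (sole → essential)
  15 | --11  (sole → essential)
Essential prime implicants: --00, --11, 01--
Petrick residual → 0--1
Minimum SOP uses 4 PIs: c'd' + cd + a'd + a'b

4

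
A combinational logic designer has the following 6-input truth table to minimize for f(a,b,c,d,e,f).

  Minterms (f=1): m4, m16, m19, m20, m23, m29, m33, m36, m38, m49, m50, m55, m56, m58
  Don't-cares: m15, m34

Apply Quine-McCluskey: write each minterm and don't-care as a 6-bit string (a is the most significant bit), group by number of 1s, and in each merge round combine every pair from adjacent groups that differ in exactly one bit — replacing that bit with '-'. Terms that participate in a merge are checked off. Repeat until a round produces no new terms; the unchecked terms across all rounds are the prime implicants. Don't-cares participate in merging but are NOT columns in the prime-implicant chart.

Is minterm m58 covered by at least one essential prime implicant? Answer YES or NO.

[col 0] 000100*, 001111, 010000*, 010011*, 010100*, 010111*, 011101, 100001*, 100010*, 100100*, 100110*, 110001*, 110010*, 110111*, 111000*, 111010*
[col 1] -00100, -10111, 0-0100, 010-00, 010-11, 1-0001, 1-0010, 100-10, 1001-0, 11-010, 1110-0
Prime implicants: -00100, -10111, 0-0100, 001111, 010-00, 010-11, 011101, 1-0001, 1-0010, 100-10, 1001-0, 11-010, 1110-0
PI chart (minterm → PIs covering it):
  4 | -00100,0-0100
  16 | 010-00  (sole → essential)
  19 | 010-11  (sole → essential)
  20 | 0-0100,010-00
  23 | -10111,010-11
  29 | 011101  (sole → essential)
  33 | 1-0001  (sole → essential)
  36 | -00100,1001-0
  38 | 100-10,1001-0
  49 | 1-0001  (sole → essential)
  50 | 1-0010,11-010
  55 | -10111  (sole → essential)
  56 | 1110-0  (sole → essential)
  58 | 11-010,1110-0
Essential prime implicants: -10111, 010-00, 010-11, 011101, 1-0001, 1110-0

YES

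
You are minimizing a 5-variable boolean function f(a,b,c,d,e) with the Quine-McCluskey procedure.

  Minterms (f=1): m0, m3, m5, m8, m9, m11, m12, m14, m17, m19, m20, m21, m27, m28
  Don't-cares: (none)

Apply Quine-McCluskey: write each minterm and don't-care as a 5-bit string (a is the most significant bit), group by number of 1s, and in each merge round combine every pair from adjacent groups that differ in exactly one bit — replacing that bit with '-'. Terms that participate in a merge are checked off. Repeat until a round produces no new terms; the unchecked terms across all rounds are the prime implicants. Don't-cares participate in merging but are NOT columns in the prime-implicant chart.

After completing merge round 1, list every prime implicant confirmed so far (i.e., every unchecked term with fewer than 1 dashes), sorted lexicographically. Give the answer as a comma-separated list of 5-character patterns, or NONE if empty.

size-2^0 implicants → 00000(✓)  00011(✓)  00101(✓)  01000(✓)  01001(✓)  01011(✓)  01100(✓)  01110(✓)  10001(✓)  10011(✓)  10100(✓)  10101(✓)  11011(✓)  11100(✓)
size-2^1 implicants → -0011(✓)  -0101  -1011(✓)  -1100  0-000  0-011(✓)  01-00  010-1  0100-  011-0  1-011(✓)  1-100  10-01  100-1  1010-
size-2^2 implicants → --011
Unchecked terms (primes): --011, -0101, -1100, 0-000, 01-00, 010-1, 0100-, 011-0, 1-100, 10-01, 100-1, 1010-

NONE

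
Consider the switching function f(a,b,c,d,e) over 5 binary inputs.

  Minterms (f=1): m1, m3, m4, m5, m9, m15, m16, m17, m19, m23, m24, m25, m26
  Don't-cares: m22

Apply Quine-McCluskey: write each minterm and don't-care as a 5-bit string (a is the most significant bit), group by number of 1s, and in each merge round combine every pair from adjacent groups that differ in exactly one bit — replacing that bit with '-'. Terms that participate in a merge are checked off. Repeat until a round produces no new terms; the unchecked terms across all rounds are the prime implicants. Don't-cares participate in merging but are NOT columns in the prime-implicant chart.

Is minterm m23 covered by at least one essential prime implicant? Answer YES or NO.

NO

[col 0] 00001*, 00011*, 00100*, 00101*, 01001*, 01111, 10000*, 10001*, 10011*, 10110*, 10111*, 11000*, 11001*, 11010*
[col 1] -0001*, -0011*, -1001*, 0-001*, 00-01, 000-1*, 0010-, 1-000*, 1-001*, 10-11, 100-1*, 1000-*, 1011-, 110-0, 1100-*
[col 2] --001, -00-1, 1-00-
Prime implicants: --001, -00-1, 00-01, 0010-, 01111, 1-00-, 10-11, 1011-, 110-0
PI chart (minterm → PIs covering it):
  1 | --001,-00-1,00-01
  3 | -00-1  (sole → essential)
  4 | 0010-  (sole → essential)
  5 | 00-01,0010-
  9 | --001  (sole → essential)
  15 | 01111  (sole → essential)
  16 | 1-00-  (sole → essential)
  17 | --001,-00-1,1-00-
  19 | -00-1,10-11
  23 | 10-11,1011-
  24 | 1-00-,110-0
  25 | --001,1-00-
  26 | 110-0  (sole → essential)
Essential prime implicants: --001, -00-1, 0010-, 01111, 1-00-, 110-0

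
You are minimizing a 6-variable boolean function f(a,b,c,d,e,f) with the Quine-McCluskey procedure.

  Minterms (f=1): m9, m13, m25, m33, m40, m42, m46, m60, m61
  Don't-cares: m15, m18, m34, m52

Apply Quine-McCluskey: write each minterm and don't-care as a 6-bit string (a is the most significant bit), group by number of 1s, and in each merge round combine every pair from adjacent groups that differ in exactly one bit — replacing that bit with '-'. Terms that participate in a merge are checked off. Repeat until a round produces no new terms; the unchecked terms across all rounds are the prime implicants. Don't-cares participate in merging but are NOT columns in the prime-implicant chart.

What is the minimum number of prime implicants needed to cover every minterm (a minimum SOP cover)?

size-2^0 implicants → 001001(✓)  001101(✓)  001111(✓)  010010  011001(✓)  100001  100010(✓)  101000(✓)  101010(✓)  101110(✓)  110100(✓)  111100(✓)  111101(✓)
size-2^1 implicants → 0-1001  001-01  0011-1  10-010  101-10  1010-0  11-100  11110-
Unchecked terms (primes): 0-1001, 001-01, 0011-1, 010010, 10-010, 100001, 101-10, 1010-0, 11-100, 11110-
Minterm coverage:
  m9 ⊆ 0-1001,001-01
  m13 ⊆ 001-01,0011-1
  m25 ⊆ 0-1001 [E]
  m33 ⊆ 100001 [E]
  m40 ⊆ 1010-0 [E]
  m42 ⊆ 10-010,101-10,1010-0
  m46 ⊆ 101-10 [E]
  m60 ⊆ 11-100,11110-
  m61 ⊆ 11110- [E]
E = {0-1001, 100001, 101-10, 1010-0, 11110-}
Petrick residual → 001-01
Cover = a'cd'e'f + a'b'ce'f + ab'c'd'e'f + ab'cef' + ab'cd'f' + abcde'  |cover|=6

6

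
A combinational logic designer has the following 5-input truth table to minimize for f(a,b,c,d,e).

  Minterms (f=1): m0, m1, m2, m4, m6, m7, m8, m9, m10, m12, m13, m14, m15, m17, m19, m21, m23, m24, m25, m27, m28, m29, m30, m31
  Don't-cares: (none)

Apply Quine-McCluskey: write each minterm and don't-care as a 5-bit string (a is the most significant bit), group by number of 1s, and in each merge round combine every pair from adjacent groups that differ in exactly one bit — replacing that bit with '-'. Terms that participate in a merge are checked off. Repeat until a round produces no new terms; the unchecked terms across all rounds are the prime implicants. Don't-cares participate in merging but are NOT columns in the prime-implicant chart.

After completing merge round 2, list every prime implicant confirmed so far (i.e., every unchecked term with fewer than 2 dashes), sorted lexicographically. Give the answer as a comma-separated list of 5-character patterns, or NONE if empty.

NONE

[col 0] 00000*, 00001*, 00010*, 00100*, 00110*, 00111*, 01000*, 01001*, 01010*, 01100*, 01101*, 01110*, 01111*, 10001*, 10011*, 10101*, 10111*, 11000*, 11001*, 11011*, 11100*, 11101*, 11110*, 11111*
[col 1] -0001*, -0111*, -1000*, -1001*, -1100*, -1101*, -1110*, -1111*, 0-000*, 0-001*, 0-010*, 0-100*, 0-110*, 0-111*, 00-00*, 00-10*, 000-0*, 0000-*, 001-0*, 0011-*, 01-00*, 01-01*, 01-10*, 010-0*, 0100-*, 011-0*, 011-1*, 0110-*, 0111-*, 1-001*, 1-011*, 1-101*, 1-111*, 10-01*, 10-11*, 100-1*, 101-1*, 11-00*, 11-01*, 11-11*, 110-1*, 1100-*, 111-0*, 111-1*, 1110-*, 1111-*
[col 2] --001, --111, -1-00*, -1-01*, -100-*, -11-0*, -11-1*, -110-*, -111-*, 0--00*, 0--10*, 0-0-0*, 0-00-, 0-1-0*, 0-11-, 00--0*, 01--0*, 01-0-*, 011--*, 1--01*, 1--11*, 1-0-1*, 1-1-1*, 10--1*, 11--1*, 11-0-*, 111--*
[col 3] -1-0-, -11--, 0---0, 1---1
Prime implicants: --001, --111, -1-0-, -11--, 0---0, 0-00-, 0-11-, 1---1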